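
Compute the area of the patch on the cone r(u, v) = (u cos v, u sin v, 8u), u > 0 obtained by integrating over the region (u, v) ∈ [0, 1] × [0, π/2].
Area = sqrt(65)*pi/4

Area = ∫∫ √(EG − F²) du dv with √(EG − F²) = sqrt(65)*Abs(u). Integrating over [0, 1] × [0, π/2] gives sqrt(65)*pi/4.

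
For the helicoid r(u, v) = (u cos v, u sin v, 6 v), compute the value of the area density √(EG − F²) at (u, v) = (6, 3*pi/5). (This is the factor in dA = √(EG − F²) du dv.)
√(EG − F²)|_{(6, 3*pi/5)} = 6*sqrt(2)

E = 1, F = 0, G = u^2 + 36, so EG − F² = u^2 + 36. Taking the positive square root: √(EG − F²) = sqrt(u^2 + 36). At (u, v) = (6, 3*pi/5): 6*sqrt(2).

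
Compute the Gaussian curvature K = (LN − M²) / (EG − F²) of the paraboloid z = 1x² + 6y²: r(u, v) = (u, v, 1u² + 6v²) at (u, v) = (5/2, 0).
K = 6/169

Coefficients of the first fundamental form: E = 4*u^2 + 1, F = 24*u*v, G = 144*v^2 + 1.
Coefficients of the second fundamental form: L = 2/sqrt(4*u^2 + 144*v^2 + 1), M = 0, N = 12/sqrt(4*u^2 + 144*v^2 + 1).
Assemble K = (LN − M²)/(EG − F²) = 24/(16*u^4 + 1152*u^2*v^2 + 8*u^2 + 20736*v^4 + 288*v^2 + 1). At (u, v) = (5/2, 0): K = 6/169.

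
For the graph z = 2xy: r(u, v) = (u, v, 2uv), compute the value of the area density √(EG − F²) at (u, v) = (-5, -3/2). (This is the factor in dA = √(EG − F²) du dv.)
√(EG − F²)|_{(-5, -3/2)} = sqrt(110)

E = 4*v^2 + 1, F = 4*u*v, G = 4*u^2 + 1, so EG − F² = 4*u^2 + 4*v^2 + 1. Taking the positive square root: √(EG − F²) = sqrt(4*u^2 + 4*v^2 + 1). At (u, v) = (-5, -3/2): sqrt(110).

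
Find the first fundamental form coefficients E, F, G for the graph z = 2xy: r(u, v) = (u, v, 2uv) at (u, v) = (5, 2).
E = 17;  F = 40;  G = 101

Partials: r_u = (1, 0, 2*v), r_v = (0, 1, 2*u). As functions of (u, v):
  E = r_u · r_u = 4*v^2 + 1,
  F = r_u · r_v = 4*u*v,
  G = r_v · r_v = 4*u^2 + 1.
Evaluating at (u, v) = (5, 2): E = 17, F = 40, G = 101.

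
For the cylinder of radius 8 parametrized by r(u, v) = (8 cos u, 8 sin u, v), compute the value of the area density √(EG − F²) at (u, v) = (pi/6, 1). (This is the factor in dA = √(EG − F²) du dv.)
√(EG − F²)|_{(pi/6, 1)} = 8

E = 64, F = 0, G = 1, so EG − F² = 64. Taking the positive square root: √(EG − F²) = 8. At (u, v) = (pi/6, 1): 8.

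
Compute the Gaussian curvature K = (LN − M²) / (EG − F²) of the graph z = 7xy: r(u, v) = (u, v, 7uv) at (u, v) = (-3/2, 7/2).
K = -196/2024929

Coefficients of the first fundamental form: E = 49*v^2 + 1, F = 49*u*v, G = 49*u^2 + 1.
Coefficients of the second fundamental form: L = 0, M = 7/sqrt(49*u^2 + 49*v^2 + 1), N = 0.
Assemble K = (LN − M²)/(EG − F²) = -49/(2401*u^4 + 4802*u^2*v^2 + 98*u^2 + 2401*v^4 + 98*v^2 + 1). At (u, v) = (-3/2, 7/2): K = -196/2024929.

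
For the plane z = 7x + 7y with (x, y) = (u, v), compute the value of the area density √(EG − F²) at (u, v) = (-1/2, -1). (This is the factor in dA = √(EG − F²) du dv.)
√(EG − F²)|_{(-1/2, -1)} = 3*sqrt(11)

E = 50, F = 49, G = 50, so EG − F² = 99. Taking the positive square root: √(EG − F²) = 3*sqrt(11). At (u, v) = (-1/2, -1): 3*sqrt(11).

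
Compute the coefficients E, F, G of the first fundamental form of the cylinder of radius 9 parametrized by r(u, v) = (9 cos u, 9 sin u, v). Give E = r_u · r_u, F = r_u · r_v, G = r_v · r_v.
E = 81;  F = 0;  G = 1

Compute partials: r_u = (-9*sin(u), 9*cos(u), 0), r_v = (0, 0, 1). Then
  E = r_u · r_u = 81,
  F = r_u · r_v = 0,
  G = r_v · r_v = 1.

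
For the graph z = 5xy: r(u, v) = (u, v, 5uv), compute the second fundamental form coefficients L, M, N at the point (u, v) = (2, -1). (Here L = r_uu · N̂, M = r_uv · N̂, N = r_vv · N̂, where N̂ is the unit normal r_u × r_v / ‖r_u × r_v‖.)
L = 0;  M = 5*sqrt(14)/42;  N = 0

Compute the unit normal N̂(u, v) = (-5*v/sqrt(25*u^2 + 25*v^2 + 1), -5*u/sqrt(25*u^2 + 25*v^2 + 1), 1/sqrt(25*u^2 + 25*v^2 + 1)), and the second partials r_uu, r_uv, r_vv. Take dot products:
  L(u, v) = r_uu · N̂ = 0,
  M(u, v) = r_uv · N̂ = 5/sqrt(25*u^2 + 25*v^2 + 1),
  N(u, v) = r_vv · N̂ = 0.
Evaluating at (u, v) = (2, -1):
  L = 0, M = 5*sqrt(14)/42, N = 0.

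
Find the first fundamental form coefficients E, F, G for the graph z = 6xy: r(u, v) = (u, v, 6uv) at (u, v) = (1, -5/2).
E = 226;  F = -90;  G = 37

Partials: r_u = (1, 0, 6*v), r_v = (0, 1, 6*u). As functions of (u, v):
  E = r_u · r_u = 36*v^2 + 1,
  F = r_u · r_v = 36*u*v,
  G = r_v · r_v = 36*u^2 + 1.
Evaluating at (u, v) = (1, -5/2): E = 226, F = -90, G = 37.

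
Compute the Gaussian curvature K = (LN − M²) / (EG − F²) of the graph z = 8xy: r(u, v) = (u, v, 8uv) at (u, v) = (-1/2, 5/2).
K = -64/173889

Coefficients of the first fundamental form: E = 64*v^2 + 1, F = 64*u*v, G = 64*u^2 + 1.
Coefficients of the second fundamental form: L = 0, M = 8/sqrt(64*u^2 + 64*v^2 + 1), N = 0.
Assemble K = (LN − M²)/(EG − F²) = -64/(4096*u^4 + 8192*u^2*v^2 + 128*u^2 + 4096*v^4 + 128*v^2 + 1). At (u, v) = (-1/2, 5/2): K = -64/173889.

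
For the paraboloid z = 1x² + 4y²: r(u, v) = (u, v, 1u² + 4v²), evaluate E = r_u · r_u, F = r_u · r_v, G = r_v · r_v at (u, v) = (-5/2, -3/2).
E = 26;  F = 60;  G = 145

Partials: r_u = (1, 0, 2*u), r_v = (0, 1, 8*v). As functions of (u, v):
  E = r_u · r_u = 4*u^2 + 1,
  F = r_u · r_v = 16*u*v,
  G = r_v · r_v = 64*v^2 + 1.
Evaluating at (u, v) = (-5/2, -3/2): E = 26, F = 60, G = 145.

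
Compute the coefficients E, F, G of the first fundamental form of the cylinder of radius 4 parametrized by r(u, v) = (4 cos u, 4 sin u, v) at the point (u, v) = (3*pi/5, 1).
E = 16;  F = 0;  G = 1

Partials: r_u = (-4*sin(u), 4*cos(u), 0), r_v = (0, 0, 1). As functions of (u, v):
  E = r_u · r_u = 16,
  F = r_u · r_v = 0,
  G = r_v · r_v = 1.
Evaluating at (u, v) = (3*pi/5, 1): E = 16, F = 0, G = 1.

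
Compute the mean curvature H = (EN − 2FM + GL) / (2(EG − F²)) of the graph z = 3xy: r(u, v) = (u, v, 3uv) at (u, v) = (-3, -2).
H = -81*sqrt(118)/6962

With E = 9*v^2 + 1, F = 9*u*v, G = 9*u^2 + 1, L = 0, M = 3/sqrt(9*u^2 + 9*v^2 + 1), N = 0, assemble
  H = (EN − 2FM + GL) / (2(EG − F²)) = -27*u*v/(9*u^2 + 9*v^2 + 1)^(3/2).
At (u, v) = (-3, -2): H = -81*sqrt(118)/6962.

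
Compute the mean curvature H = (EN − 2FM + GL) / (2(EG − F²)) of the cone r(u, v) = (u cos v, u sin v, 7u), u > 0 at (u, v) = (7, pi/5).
H = sqrt(2)/20

With E = 50, F = 0, G = u^2, L = 0, M = 0, N = 7*sqrt(2)*u^2/(10*Abs(u)), assemble
  H = (EN − 2FM + GL) / (2(EG − F²)) = 7*sqrt(2)/(20*Abs(u)).
At (u, v) = (7, pi/5): H = sqrt(2)/20.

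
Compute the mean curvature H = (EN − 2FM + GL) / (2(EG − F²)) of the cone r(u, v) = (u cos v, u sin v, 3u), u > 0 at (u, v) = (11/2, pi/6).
H = 3*sqrt(10)/110

With E = 10, F = 0, G = u^2, L = 0, M = 0, N = 3*sqrt(10)*u^2/(10*Abs(u)), assemble
  H = (EN − 2FM + GL) / (2(EG − F²)) = 3*sqrt(10)/(20*Abs(u)).
At (u, v) = (11/2, pi/6): H = 3*sqrt(10)/110.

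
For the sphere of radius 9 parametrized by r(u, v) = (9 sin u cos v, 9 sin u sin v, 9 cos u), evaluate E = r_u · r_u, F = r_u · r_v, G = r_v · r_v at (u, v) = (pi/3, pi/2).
E = 81;  F = 0;  G = 243/4

Partials: r_u = (9*cos(u)*cos(v), 9*sin(v)*cos(u), -9*sin(u)), r_v = (-9*sin(u)*sin(v), 9*sin(u)*cos(v), 0). As functions of (u, v):
  E = r_u · r_u = 81,
  F = r_u · r_v = 0,
  G = r_v · r_v = 81*sin(u)^2.
Evaluating at (u, v) = (pi/3, pi/2): E = 81, F = 0, G = 243/4.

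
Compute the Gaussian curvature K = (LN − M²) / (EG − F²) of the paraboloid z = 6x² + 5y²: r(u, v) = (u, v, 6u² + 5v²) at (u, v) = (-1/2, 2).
K = 120/190969

Coefficients of the first fundamental form: E = 144*u^2 + 1, F = 120*u*v, G = 100*v^2 + 1.
Coefficients of the second fundamental form: L = 12/sqrt(144*u^2 + 100*v^2 + 1), M = 0, N = 10/sqrt(144*u^2 + 100*v^2 + 1).
Assemble K = (LN − M²)/(EG − F²) = 120/(20736*u^4 + 28800*u^2*v^2 + 288*u^2 + 10000*v^4 + 200*v^2 + 1). At (u, v) = (-1/2, 2): K = 120/190969.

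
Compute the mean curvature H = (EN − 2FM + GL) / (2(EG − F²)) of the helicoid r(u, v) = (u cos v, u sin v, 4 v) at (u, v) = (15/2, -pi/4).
H = 0

With E = 1, F = 0, G = u^2 + 16, L = 0, M = -4/sqrt(u^2 + 16), N = 0, assemble
  H = (EN − 2FM + GL) / (2(EG − F²)) = 0.
At (u, v) = (15/2, -pi/4): H = 0.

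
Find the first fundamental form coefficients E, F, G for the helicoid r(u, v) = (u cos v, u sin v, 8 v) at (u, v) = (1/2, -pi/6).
E = 1;  F = 0;  G = 257/4

Partials: r_u = (cos(v), sin(v), 0), r_v = (-u*sin(v), u*cos(v), 8). As functions of (u, v):
  E = r_u · r_u = 1,
  F = r_u · r_v = 0,
  G = r_v · r_v = u^2 + 64.
Evaluating at (u, v) = (1/2, -pi/6): E = 1, F = 0, G = 257/4.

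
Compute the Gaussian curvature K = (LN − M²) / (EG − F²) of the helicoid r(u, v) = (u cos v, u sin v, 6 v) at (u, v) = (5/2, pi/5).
K = -576/28561

Coefficients of the first fundamental form: E = 1, F = 0, G = u^2 + 36.
Coefficients of the second fundamental form: L = 0, M = -6/sqrt(u^2 + 36), N = 0.
Assemble K = (LN − M²)/(EG − F²) = -36/(u^2 + 36)^2. At (u, v) = (5/2, pi/5): K = -576/28561.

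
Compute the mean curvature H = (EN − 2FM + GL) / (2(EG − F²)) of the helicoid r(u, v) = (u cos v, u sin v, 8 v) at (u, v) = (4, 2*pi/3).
H = 0

With E = 1, F = 0, G = u^2 + 64, L = 0, M = -8/sqrt(u^2 + 64), N = 0, assemble
  H = (EN − 2FM + GL) / (2(EG − F²)) = 0.
At (u, v) = (4, 2*pi/3): H = 0.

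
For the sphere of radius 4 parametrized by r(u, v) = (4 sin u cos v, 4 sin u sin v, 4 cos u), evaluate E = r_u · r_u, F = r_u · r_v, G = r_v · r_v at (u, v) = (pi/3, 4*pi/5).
E = 16;  F = 0;  G = 12

Partials: r_u = (4*cos(u)*cos(v), 4*sin(v)*cos(u), -4*sin(u)), r_v = (-4*sin(u)*sin(v), 4*sin(u)*cos(v), 0). As functions of (u, v):
  E = r_u · r_u = 16,
  F = r_u · r_v = 0,
  G = r_v · r_v = 16*sin(u)^2.
Evaluating at (u, v) = (pi/3, 4*pi/5): E = 16, F = 0, G = 12.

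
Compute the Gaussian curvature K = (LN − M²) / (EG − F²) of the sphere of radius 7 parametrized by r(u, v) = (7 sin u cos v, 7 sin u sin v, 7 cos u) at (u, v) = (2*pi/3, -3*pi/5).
K = 1/49

Coefficients of the first fundamental form: E = 49, F = 0, G = 49*sin(u)^2.
Coefficients of the second fundamental form: L = -7*sin(u)/Abs(sin(u)), M = 0, N = -7*sin(u)^3/Abs(sin(u)).
Assemble K = (LN − M²)/(EG − F²) = 1/49. At (u, v) = (2*pi/3, -3*pi/5): K = 1/49.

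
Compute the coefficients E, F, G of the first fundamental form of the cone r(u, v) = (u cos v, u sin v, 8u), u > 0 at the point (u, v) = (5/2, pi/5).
E = 65;  F = 0;  G = 25/4

Partials: r_u = (cos(v), sin(v), 8), r_v = (-u*sin(v), u*cos(v), 0). As functions of (u, v):
  E = r_u · r_u = 65,
  F = r_u · r_v = 0,
  G = r_v · r_v = u^2.
Evaluating at (u, v) = (5/2, pi/5): E = 65, F = 0, G = 25/4.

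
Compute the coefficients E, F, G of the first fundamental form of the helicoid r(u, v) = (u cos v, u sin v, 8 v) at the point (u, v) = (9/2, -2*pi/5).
E = 1;  F = 0;  G = 337/4

Partials: r_u = (cos(v), sin(v), 0), r_v = (-u*sin(v), u*cos(v), 8). As functions of (u, v):
  E = r_u · r_u = 1,
  F = r_u · r_v = 0,
  G = r_v · r_v = u^2 + 64.
Evaluating at (u, v) = (9/2, -2*pi/5): E = 1, F = 0, G = 337/4.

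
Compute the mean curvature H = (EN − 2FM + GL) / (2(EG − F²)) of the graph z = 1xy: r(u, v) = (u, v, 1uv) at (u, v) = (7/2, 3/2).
H = -21*sqrt(62)/1922

With E = v^2 + 1, F = u*v, G = u^2 + 1, L = 0, M = 1/sqrt(u^2 + v^2 + 1), N = 0, assemble
  H = (EN − 2FM + GL) / (2(EG − F²)) = -u*v/(u^2 + v^2 + 1)^(3/2).
At (u, v) = (7/2, 3/2): H = -21*sqrt(62)/1922.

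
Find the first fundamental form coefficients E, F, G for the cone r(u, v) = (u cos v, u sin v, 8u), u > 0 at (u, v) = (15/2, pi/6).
E = 65;  F = 0;  G = 225/4

Partials: r_u = (cos(v), sin(v), 8), r_v = (-u*sin(v), u*cos(v), 0). As functions of (u, v):
  E = r_u · r_u = 65,
  F = r_u · r_v = 0,
  G = r_v · r_v = u^2.
Evaluating at (u, v) = (15/2, pi/6): E = 65, F = 0, G = 225/4.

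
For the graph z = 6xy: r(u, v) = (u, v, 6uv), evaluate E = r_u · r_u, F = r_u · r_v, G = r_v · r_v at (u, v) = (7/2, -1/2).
E = 10;  F = -63;  G = 442

Partials: r_u = (1, 0, 6*v), r_v = (0, 1, 6*u). As functions of (u, v):
  E = r_u · r_u = 36*v^2 + 1,
  F = r_u · r_v = 36*u*v,
  G = r_v · r_v = 36*u^2 + 1.
Evaluating at (u, v) = (7/2, -1/2): E = 10, F = -63, G = 442.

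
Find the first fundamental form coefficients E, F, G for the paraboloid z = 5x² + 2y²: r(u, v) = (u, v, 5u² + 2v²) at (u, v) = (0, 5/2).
E = 1;  F = 0;  G = 101

Partials: r_u = (1, 0, 10*u), r_v = (0, 1, 4*v). As functions of (u, v):
  E = r_u · r_u = 100*u^2 + 1,
  F = r_u · r_v = 40*u*v,
  G = r_v · r_v = 16*v^2 + 1.
Evaluating at (u, v) = (0, 5/2): E = 1, F = 0, G = 101.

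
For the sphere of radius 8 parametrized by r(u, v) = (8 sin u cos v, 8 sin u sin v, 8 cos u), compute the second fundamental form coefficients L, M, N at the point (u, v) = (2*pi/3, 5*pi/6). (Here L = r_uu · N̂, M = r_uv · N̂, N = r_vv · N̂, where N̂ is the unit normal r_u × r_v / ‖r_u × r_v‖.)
L = -8;  M = 0;  N = -6

Compute the unit normal N̂(u, v) = (sin(u)^2*cos(v)/Abs(sin(u)), sin(u)^2*sin(v)/Abs(sin(u)), sin(2*u)/(2*Abs(sin(u)))), and the second partials r_uu, r_uv, r_vv. Take dot products:
  L(u, v) = r_uu · N̂ = -8*sin(u)/Abs(sin(u)),
  M(u, v) = r_uv · N̂ = 0,
  N(u, v) = r_vv · N̂ = -8*sin(u)^3/Abs(sin(u)).
Evaluating at (u, v) = (2*pi/3, 5*pi/6):
  L = -8, M = 0, N = -6.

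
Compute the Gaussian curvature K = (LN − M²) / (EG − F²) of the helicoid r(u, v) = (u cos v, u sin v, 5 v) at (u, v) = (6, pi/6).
K = -25/3721

Coefficients of the first fundamental form: E = 1, F = 0, G = u^2 + 25.
Coefficients of the second fundamental form: L = 0, M = -5/sqrt(u^2 + 25), N = 0.
Assemble K = (LN − M²)/(EG − F²) = -25/(u^2 + 25)^2. At (u, v) = (6, pi/6): K = -25/3721.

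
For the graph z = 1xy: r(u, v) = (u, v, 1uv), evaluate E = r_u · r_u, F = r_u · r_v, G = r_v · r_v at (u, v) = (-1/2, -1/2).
E = 5/4;  F = 1/4;  G = 5/4

Partials: r_u = (1, 0, v), r_v = (0, 1, u). As functions of (u, v):
  E = r_u · r_u = v^2 + 1,
  F = r_u · r_v = u*v,
  G = r_v · r_v = u^2 + 1.
Evaluating at (u, v) = (-1/2, -1/2): E = 5/4, F = 1/4, G = 5/4.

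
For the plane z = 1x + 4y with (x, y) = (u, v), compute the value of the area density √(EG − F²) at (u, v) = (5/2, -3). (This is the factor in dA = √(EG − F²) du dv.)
√(EG − F²)|_{(5/2, -3)} = 3*sqrt(2)

E = 2, F = 4, G = 17, so EG − F² = 18. Taking the positive square root: √(EG − F²) = 3*sqrt(2). At (u, v) = (5/2, -3): 3*sqrt(2).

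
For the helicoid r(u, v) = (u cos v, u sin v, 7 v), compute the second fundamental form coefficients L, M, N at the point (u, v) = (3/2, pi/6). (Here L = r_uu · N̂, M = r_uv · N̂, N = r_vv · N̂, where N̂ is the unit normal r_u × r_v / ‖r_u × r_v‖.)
L = 0;  M = -14*sqrt(205)/205;  N = 0

Compute the unit normal N̂(u, v) = (7*sin(v)/sqrt(u^2 + 49), -7*cos(v)/sqrt(u^2 + 49), u/sqrt(u^2 + 49)), and the second partials r_uu, r_uv, r_vv. Take dot products:
  L(u, v) = r_uu · N̂ = 0,
  M(u, v) = r_uv · N̂ = -7/sqrt(u^2 + 49),
  N(u, v) = r_vv · N̂ = 0.
Evaluating at (u, v) = (3/2, pi/6):
  L = 0, M = -14*sqrt(205)/205, N = 0.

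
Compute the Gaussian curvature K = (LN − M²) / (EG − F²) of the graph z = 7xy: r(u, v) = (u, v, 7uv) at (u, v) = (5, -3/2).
K = -784/28569025

Coefficients of the first fundamental form: E = 49*v^2 + 1, F = 49*u*v, G = 49*u^2 + 1.
Coefficients of the second fundamental form: L = 0, M = 7/sqrt(49*u^2 + 49*v^2 + 1), N = 0.
Assemble K = (LN − M²)/(EG − F²) = -49/(2401*u^4 + 4802*u^2*v^2 + 98*u^2 + 2401*v^4 + 98*v^2 + 1). At (u, v) = (5, -3/2): K = -784/28569025.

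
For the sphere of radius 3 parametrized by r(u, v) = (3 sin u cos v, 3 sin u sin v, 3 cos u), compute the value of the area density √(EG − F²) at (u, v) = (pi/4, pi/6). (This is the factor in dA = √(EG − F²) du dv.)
√(EG − F²)|_{(pi/4, pi/6)} = 9*sqrt(2)/2

E = 9, F = 0, G = 9*sin(u)^2, so EG − F² = 81*sin(u)^2. Taking the positive square root: √(EG − F²) = 9*Abs(sin(u)). At (u, v) = (pi/4, pi/6): 9*sqrt(2)/2.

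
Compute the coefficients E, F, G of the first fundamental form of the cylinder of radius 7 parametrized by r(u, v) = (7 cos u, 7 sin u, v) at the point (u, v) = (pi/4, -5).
E = 49;  F = 0;  G = 1

Partials: r_u = (-7*sin(u), 7*cos(u), 0), r_v = (0, 0, 1). As functions of (u, v):
  E = r_u · r_u = 49,
  F = r_u · r_v = 0,
  G = r_v · r_v = 1.
Evaluating at (u, v) = (pi/4, -5): E = 49, F = 0, G = 1.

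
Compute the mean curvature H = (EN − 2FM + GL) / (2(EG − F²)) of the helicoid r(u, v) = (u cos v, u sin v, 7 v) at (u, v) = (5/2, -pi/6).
H = 0

With E = 1, F = 0, G = u^2 + 49, L = 0, M = -7/sqrt(u^2 + 49), N = 0, assemble
  H = (EN − 2FM + GL) / (2(EG − F²)) = 0.
At (u, v) = (5/2, -pi/6): H = 0.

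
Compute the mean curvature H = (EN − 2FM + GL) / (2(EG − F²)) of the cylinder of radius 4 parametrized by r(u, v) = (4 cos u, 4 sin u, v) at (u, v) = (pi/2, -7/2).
H = -1/8

With E = 16, F = 0, G = 1, L = -4, M = 0, N = 0, assemble
  H = (EN − 2FM + GL) / (2(EG − F²)) = -1/8.
At (u, v) = (pi/2, -7/2): H = -1/8.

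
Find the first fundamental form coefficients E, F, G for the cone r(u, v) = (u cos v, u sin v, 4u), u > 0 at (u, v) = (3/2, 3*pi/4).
E = 17;  F = 0;  G = 9/4

Partials: r_u = (cos(v), sin(v), 4), r_v = (-u*sin(v), u*cos(v), 0). As functions of (u, v):
  E = r_u · r_u = 17,
  F = r_u · r_v = 0,
  G = r_v · r_v = u^2.
Evaluating at (u, v) = (3/2, 3*pi/4): E = 17, F = 0, G = 9/4.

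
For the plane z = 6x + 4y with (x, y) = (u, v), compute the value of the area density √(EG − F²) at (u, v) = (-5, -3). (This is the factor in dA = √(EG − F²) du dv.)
√(EG − F²)|_{(-5, -3)} = sqrt(53)

E = 37, F = 24, G = 17, so EG − F² = 53. Taking the positive square root: √(EG − F²) = sqrt(53). At (u, v) = (-5, -3): sqrt(53).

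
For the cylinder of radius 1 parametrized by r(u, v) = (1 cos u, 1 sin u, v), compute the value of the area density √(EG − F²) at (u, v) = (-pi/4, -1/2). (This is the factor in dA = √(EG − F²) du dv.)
√(EG − F²)|_{(-pi/4, -1/2)} = 1

E = 1, F = 0, G = 1, so EG − F² = 1. Taking the positive square root: √(EG − F²) = 1. At (u, v) = (-pi/4, -1/2): 1.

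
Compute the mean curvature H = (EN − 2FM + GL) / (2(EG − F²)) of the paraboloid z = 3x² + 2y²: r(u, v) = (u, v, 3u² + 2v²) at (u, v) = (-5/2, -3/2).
H = 563*sqrt(262)/68644

With E = 36*u^2 + 1, F = 24*u*v, G = 16*v^2 + 1, L = 6/sqrt(36*u^2 + 16*v^2 + 1), M = 0, N = 4/sqrt(36*u^2 + 16*v^2 + 1), assemble
  H = (EN − 2FM + GL) / (2(EG − F²)) = (72*u^2 + 48*v^2 + 5)/(36*u^2 + 16*v^2 + 1)^(3/2).
At (u, v) = (-5/2, -3/2): H = 563*sqrt(262)/68644.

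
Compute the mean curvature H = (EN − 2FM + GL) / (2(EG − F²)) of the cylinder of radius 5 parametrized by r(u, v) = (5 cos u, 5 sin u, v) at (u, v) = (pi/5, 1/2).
H = -1/10

With E = 25, F = 0, G = 1, L = -5, M = 0, N = 0, assemble
  H = (EN − 2FM + GL) / (2(EG − F²)) = -1/10.
At (u, v) = (pi/5, 1/2): H = -1/10.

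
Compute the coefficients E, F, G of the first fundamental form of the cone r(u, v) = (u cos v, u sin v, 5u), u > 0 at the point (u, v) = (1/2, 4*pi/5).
E = 26;  F = 0;  G = 1/4

Partials: r_u = (cos(v), sin(v), 5), r_v = (-u*sin(v), u*cos(v), 0). As functions of (u, v):
  E = r_u · r_u = 26,
  F = r_u · r_v = 0,
  G = r_v · r_v = u^2.
Evaluating at (u, v) = (1/2, 4*pi/5): E = 26, F = 0, G = 1/4.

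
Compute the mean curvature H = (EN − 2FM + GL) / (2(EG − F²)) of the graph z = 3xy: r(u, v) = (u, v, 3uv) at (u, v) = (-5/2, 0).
H = 0

With E = 9*v^2 + 1, F = 9*u*v, G = 9*u^2 + 1, L = 0, M = 3/sqrt(9*u^2 + 9*v^2 + 1), N = 0, assemble
  H = (EN − 2FM + GL) / (2(EG − F²)) = -27*u*v/(9*u^2 + 9*v^2 + 1)^(3/2).
At (u, v) = (-5/2, 0): H = 0.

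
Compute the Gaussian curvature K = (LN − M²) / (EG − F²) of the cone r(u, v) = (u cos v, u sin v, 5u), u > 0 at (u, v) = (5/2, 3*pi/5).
K = 0

Coefficients of the first fundamental form: E = 26, F = 0, G = u^2.
Coefficients of the second fundamental form: L = 0, M = 0, N = 5*sqrt(26)*u^2/(26*Abs(u)).
Assemble K = (LN − M²)/(EG − F²) = 0. At (u, v) = (5/2, 3*pi/5): K = 0.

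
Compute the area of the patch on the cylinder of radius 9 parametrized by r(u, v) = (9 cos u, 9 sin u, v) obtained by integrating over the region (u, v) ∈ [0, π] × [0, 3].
Area = 27*pi

Area = ∫∫ √(EG − F²) du dv with √(EG − F²) = 9. Integrating over [0, π] × [0, 3] gives 27*pi.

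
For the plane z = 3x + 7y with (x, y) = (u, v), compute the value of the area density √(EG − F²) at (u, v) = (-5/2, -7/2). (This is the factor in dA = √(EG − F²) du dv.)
√(EG − F²)|_{(-5/2, -7/2)} = sqrt(59)

E = 10, F = 21, G = 50, so EG − F² = 59. Taking the positive square root: √(EG − F²) = sqrt(59). At (u, v) = (-5/2, -7/2): sqrt(59).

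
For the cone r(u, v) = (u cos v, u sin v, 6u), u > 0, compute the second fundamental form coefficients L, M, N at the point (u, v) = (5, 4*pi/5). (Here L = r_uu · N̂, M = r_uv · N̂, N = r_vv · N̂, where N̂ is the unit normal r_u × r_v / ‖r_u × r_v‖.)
L = 0;  M = 0;  N = 30*sqrt(37)/37

Compute the unit normal N̂(u, v) = (-6*sqrt(37)*u*cos(v)/(37*Abs(u)), -6*sqrt(37)*u*sin(v)/(37*Abs(u)), sqrt(37)*u/(37*Abs(u))), and the second partials r_uu, r_uv, r_vv. Take dot products:
  L(u, v) = r_uu · N̂ = 0,
  M(u, v) = r_uv · N̂ = 0,
  N(u, v) = r_vv · N̂ = 6*sqrt(37)*u^2/(37*Abs(u)).
Evaluating at (u, v) = (5, 4*pi/5):
  L = 0, M = 0, N = 30*sqrt(37)/37.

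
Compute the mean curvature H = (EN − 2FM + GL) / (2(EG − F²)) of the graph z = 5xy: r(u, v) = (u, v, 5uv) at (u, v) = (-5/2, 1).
H = 2500/19683

With E = 25*v^2 + 1, F = 25*u*v, G = 25*u^2 + 1, L = 0, M = 5/sqrt(25*u^2 + 25*v^2 + 1), N = 0, assemble
  H = (EN − 2FM + GL) / (2(EG − F²)) = -125*u*v/(25*u^2 + 25*v^2 + 1)^(3/2).
At (u, v) = (-5/2, 1): H = 2500/19683.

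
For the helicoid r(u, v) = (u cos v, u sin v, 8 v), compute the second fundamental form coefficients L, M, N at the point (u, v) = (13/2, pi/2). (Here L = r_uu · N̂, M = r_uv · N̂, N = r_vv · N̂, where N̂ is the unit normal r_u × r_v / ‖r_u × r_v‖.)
L = 0;  M = -16*sqrt(17)/85;  N = 0

Compute the unit normal N̂(u, v) = (8*sin(v)/sqrt(u^2 + 64), -8*cos(v)/sqrt(u^2 + 64), u/sqrt(u^2 + 64)), and the second partials r_uu, r_uv, r_vv. Take dot products:
  L(u, v) = r_uu · N̂ = 0,
  M(u, v) = r_uv · N̂ = -8/sqrt(u^2 + 64),
  N(u, v) = r_vv · N̂ = 0.
Evaluating at (u, v) = (13/2, pi/2):
  L = 0, M = -16*sqrt(17)/85, N = 0.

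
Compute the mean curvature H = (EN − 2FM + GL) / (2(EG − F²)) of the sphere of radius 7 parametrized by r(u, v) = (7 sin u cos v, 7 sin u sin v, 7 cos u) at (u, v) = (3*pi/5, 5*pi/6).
H = -1/7

With E = 49, F = 0, G = 49*sin(u)^2, L = -7*sin(u)/Abs(sin(u)), M = 0, N = -7*sin(u)^3/Abs(sin(u)), assemble
  H = (EN − 2FM + GL) / (2(EG − F²)) = -sin(u)/(7*Abs(sin(u))).
At (u, v) = (3*pi/5, 5*pi/6): H = -1/7.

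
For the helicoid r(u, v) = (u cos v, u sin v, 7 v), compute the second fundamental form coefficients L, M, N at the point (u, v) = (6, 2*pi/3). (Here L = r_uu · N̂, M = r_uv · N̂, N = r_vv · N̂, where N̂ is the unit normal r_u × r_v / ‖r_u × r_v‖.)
L = 0;  M = -7*sqrt(85)/85;  N = 0

Compute the unit normal N̂(u, v) = (7*sin(v)/sqrt(u^2 + 49), -7*cos(v)/sqrt(u^2 + 49), u/sqrt(u^2 + 49)), and the second partials r_uu, r_uv, r_vv. Take dot products:
  L(u, v) = r_uu · N̂ = 0,
  M(u, v) = r_uv · N̂ = -7/sqrt(u^2 + 49),
  N(u, v) = r_vv · N̂ = 0.
Evaluating at (u, v) = (6, 2*pi/3):
  L = 0, M = -7*sqrt(85)/85, N = 0.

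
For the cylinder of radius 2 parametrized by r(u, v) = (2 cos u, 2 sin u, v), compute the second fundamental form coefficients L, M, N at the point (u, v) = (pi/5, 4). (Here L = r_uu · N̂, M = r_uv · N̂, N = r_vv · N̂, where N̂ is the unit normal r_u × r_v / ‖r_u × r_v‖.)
L = -2;  M = 0;  N = 0

Compute the unit normal N̂(u, v) = (cos(u), sin(u), 0), and the second partials r_uu, r_uv, r_vv. Take dot products:
  L(u, v) = r_uu · N̂ = -2,
  M(u, v) = r_uv · N̂ = 0,
  N(u, v) = r_vv · N̂ = 0.
Evaluating at (u, v) = (pi/5, 4):
  L = -2, M = 0, N = 0.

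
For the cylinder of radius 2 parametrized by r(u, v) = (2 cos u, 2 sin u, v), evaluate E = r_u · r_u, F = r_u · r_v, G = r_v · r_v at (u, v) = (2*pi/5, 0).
E = 4;  F = 0;  G = 1

Partials: r_u = (-2*sin(u), 2*cos(u), 0), r_v = (0, 0, 1). As functions of (u, v):
  E = r_u · r_u = 4,
  F = r_u · r_v = 0,
  G = r_v · r_v = 1.
Evaluating at (u, v) = (2*pi/5, 0): E = 4, F = 0, G = 1.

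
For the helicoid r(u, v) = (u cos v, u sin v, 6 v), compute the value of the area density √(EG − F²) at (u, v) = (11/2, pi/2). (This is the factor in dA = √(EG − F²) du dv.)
√(EG − F²)|_{(11/2, pi/2)} = sqrt(265)/2

E = 1, F = 0, G = u^2 + 36, so EG − F² = u^2 + 36. Taking the positive square root: √(EG − F²) = sqrt(u^2 + 36). At (u, v) = (11/2, pi/2): sqrt(265)/2.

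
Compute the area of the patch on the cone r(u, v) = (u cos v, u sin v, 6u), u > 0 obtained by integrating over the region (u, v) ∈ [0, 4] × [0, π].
Area = 8*sqrt(37)*pi

Area = ∫∫ √(EG − F²) du dv with √(EG − F²) = sqrt(37)*Abs(u). Integrating over [0, 4] × [0, π] gives 8*sqrt(37)*pi.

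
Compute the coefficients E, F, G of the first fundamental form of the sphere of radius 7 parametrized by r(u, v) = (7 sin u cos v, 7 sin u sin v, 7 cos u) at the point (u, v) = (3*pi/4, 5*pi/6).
E = 49;  F = 0;  G = 49/2

Partials: r_u = (7*cos(u)*cos(v), 7*sin(v)*cos(u), -7*sin(u)), r_v = (-7*sin(u)*sin(v), 7*sin(u)*cos(v), 0). As functions of (u, v):
  E = r_u · r_u = 49,
  F = r_u · r_v = 0,
  G = r_v · r_v = 49*sin(u)^2.
Evaluating at (u, v) = (3*pi/4, 5*pi/6): E = 49, F = 0, G = 49/2.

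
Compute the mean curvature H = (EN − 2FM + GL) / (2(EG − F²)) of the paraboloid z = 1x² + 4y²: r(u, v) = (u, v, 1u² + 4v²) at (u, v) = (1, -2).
H = 277*sqrt(29)/22707

With E = 4*u^2 + 1, F = 16*u*v, G = 64*v^2 + 1, L = 2/sqrt(4*u^2 + 64*v^2 + 1), M = 0, N = 8/sqrt(4*u^2 + 64*v^2 + 1), assemble
  H = (EN − 2FM + GL) / (2(EG − F²)) = (16*u^2 + 64*v^2 + 5)/(4*u^2 + 64*v^2 + 1)^(3/2).
At (u, v) = (1, -2): H = 277*sqrt(29)/22707.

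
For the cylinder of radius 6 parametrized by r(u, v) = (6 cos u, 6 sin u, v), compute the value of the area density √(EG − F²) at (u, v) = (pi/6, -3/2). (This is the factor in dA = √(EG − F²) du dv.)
√(EG − F²)|_{(pi/6, -3/2)} = 6

E = 36, F = 0, G = 1, so EG − F² = 36. Taking the positive square root: √(EG − F²) = 6. At (u, v) = (pi/6, -3/2): 6.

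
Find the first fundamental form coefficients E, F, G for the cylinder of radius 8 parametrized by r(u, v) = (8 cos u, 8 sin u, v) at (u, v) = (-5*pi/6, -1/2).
E = 64;  F = 0;  G = 1

Partials: r_u = (-8*sin(u), 8*cos(u), 0), r_v = (0, 0, 1). As functions of (u, v):
  E = r_u · r_u = 64,
  F = r_u · r_v = 0,
  G = r_v · r_v = 1.
Evaluating at (u, v) = (-5*pi/6, -1/2): E = 64, F = 0, G = 1.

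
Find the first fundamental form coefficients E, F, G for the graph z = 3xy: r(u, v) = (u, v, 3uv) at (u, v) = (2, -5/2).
E = 229/4;  F = -45;  G = 37

Partials: r_u = (1, 0, 3*v), r_v = (0, 1, 3*u). As functions of (u, v):
  E = r_u · r_u = 9*v^2 + 1,
  F = r_u · r_v = 9*u*v,
  G = r_v · r_v = 9*u^2 + 1.
Evaluating at (u, v) = (2, -5/2): E = 229/4, F = -45, G = 37.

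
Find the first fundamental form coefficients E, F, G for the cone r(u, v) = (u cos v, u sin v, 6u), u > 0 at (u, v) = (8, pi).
E = 37;  F = 0;  G = 64

Partials: r_u = (cos(v), sin(v), 6), r_v = (-u*sin(v), u*cos(v), 0). As functions of (u, v):
  E = r_u · r_u = 37,
  F = r_u · r_v = 0,
  G = r_v · r_v = u^2.
Evaluating at (u, v) = (8, pi): E = 37, F = 0, G = 64.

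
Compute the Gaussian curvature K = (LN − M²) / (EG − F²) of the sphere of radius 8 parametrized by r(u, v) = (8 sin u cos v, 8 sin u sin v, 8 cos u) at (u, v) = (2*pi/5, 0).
K = 1/64

Coefficients of the first fundamental form: E = 64, F = 0, G = 64*sin(u)^2.
Coefficients of the second fundamental form: L = -8*sin(u)/Abs(sin(u)), M = 0, N = -8*sin(u)^3/Abs(sin(u)).
Assemble K = (LN − M²)/(EG − F²) = 1/64. At (u, v) = (2*pi/5, 0): K = 1/64.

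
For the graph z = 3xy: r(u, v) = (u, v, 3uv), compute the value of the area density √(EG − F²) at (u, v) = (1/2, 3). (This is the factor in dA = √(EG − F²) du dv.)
√(EG − F²)|_{(1/2, 3)} = sqrt(337)/2

E = 9*v^2 + 1, F = 9*u*v, G = 9*u^2 + 1, so EG − F² = 9*u^2 + 9*v^2 + 1. Taking the positive square root: √(EG − F²) = sqrt(9*u^2 + 9*v^2 + 1). At (u, v) = (1/2, 3): sqrt(337)/2.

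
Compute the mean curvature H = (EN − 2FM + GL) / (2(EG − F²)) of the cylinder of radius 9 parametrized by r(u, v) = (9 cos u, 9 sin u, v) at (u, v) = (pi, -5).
H = -1/18

With E = 81, F = 0, G = 1, L = -9, M = 0, N = 0, assemble
  H = (EN − 2FM + GL) / (2(EG − F²)) = -1/18.
At (u, v) = (pi, -5): H = -1/18.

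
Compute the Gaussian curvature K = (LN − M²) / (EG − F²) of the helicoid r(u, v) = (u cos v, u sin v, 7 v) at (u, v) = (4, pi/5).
K = -49/4225

Coefficients of the first fundamental form: E = 1, F = 0, G = u^2 + 49.
Coefficients of the second fundamental form: L = 0, M = -7/sqrt(u^2 + 49), N = 0.
Assemble K = (LN − M²)/(EG − F²) = -49/(u^2 + 49)^2. At (u, v) = (4, pi/5): K = -49/4225.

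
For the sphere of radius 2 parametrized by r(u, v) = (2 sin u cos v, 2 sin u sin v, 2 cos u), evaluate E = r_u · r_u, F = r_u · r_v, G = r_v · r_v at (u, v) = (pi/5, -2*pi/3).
E = 4;  F = 0;  G = 5/2 - sqrt(5)/2

Partials: r_u = (2*cos(u)*cos(v), 2*sin(v)*cos(u), -2*sin(u)), r_v = (-2*sin(u)*sin(v), 2*sin(u)*cos(v), 0). As functions of (u, v):
  E = r_u · r_u = 4,
  F = r_u · r_v = 0,
  G = r_v · r_v = 4*sin(u)^2.
Evaluating at (u, v) = (pi/5, -2*pi/3): E = 4, F = 0, G = 5/2 - sqrt(5)/2.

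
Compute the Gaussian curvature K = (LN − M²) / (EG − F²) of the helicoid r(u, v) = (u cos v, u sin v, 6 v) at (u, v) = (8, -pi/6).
K = -9/2500

Coefficients of the first fundamental form: E = 1, F = 0, G = u^2 + 36.
Coefficients of the second fundamental form: L = 0, M = -6/sqrt(u^2 + 36), N = 0.
Assemble K = (LN − M²)/(EG − F²) = -36/(u^2 + 36)^2. At (u, v) = (8, -pi/6): K = -9/2500.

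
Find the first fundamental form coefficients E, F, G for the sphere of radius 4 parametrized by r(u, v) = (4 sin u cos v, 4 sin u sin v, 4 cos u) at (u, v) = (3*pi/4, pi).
E = 16;  F = 0;  G = 8

Partials: r_u = (4*cos(u)*cos(v), 4*sin(v)*cos(u), -4*sin(u)), r_v = (-4*sin(u)*sin(v), 4*sin(u)*cos(v), 0). As functions of (u, v):
  E = r_u · r_u = 16,
  F = r_u · r_v = 0,
  G = r_v · r_v = 16*sin(u)^2.
Evaluating at (u, v) = (3*pi/4, pi): E = 16, F = 0, G = 8.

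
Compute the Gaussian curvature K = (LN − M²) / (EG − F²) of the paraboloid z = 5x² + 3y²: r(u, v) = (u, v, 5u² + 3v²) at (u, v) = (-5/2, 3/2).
K = 60/499849

Coefficients of the first fundamental form: E = 100*u^2 + 1, F = 60*u*v, G = 36*v^2 + 1.
Coefficients of the second fundamental form: L = 10/sqrt(100*u^2 + 36*v^2 + 1), M = 0, N = 6/sqrt(100*u^2 + 36*v^2 + 1).
Assemble K = (LN − M²)/(EG − F²) = 60/(10000*u^4 + 7200*u^2*v^2 + 200*u^2 + 1296*v^4 + 72*v^2 + 1). At (u, v) = (-5/2, 3/2): K = 60/499849.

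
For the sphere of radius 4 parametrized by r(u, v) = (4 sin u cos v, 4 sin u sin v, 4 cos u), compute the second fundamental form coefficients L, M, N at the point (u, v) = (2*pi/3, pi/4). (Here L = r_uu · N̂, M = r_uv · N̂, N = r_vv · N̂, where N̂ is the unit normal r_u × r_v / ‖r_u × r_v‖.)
L = -4;  M = 0;  N = -3

Compute the unit normal N̂(u, v) = (sin(u)^2*cos(v)/Abs(sin(u)), sin(u)^2*sin(v)/Abs(sin(u)), sin(2*u)/(2*Abs(sin(u)))), and the second partials r_uu, r_uv, r_vv. Take dot products:
  L(u, v) = r_uu · N̂ = -4*sin(u)/Abs(sin(u)),
  M(u, v) = r_uv · N̂ = 0,
  N(u, v) = r_vv · N̂ = -4*sin(u)^3/Abs(sin(u)).
Evaluating at (u, v) = (2*pi/3, pi/4):
  L = -4, M = 0, N = -3.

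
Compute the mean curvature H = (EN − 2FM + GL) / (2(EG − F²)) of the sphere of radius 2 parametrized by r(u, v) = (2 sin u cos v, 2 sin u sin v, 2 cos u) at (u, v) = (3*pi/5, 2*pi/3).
H = -1/2

With E = 4, F = 0, G = 4*sin(u)^2, L = -2*sin(u)/Abs(sin(u)), M = 0, N = -2*sin(u)^3/Abs(sin(u)), assemble
  H = (EN − 2FM + GL) / (2(EG − F²)) = -sin(u)/(2*Abs(sin(u))).
At (u, v) = (3*pi/5, 2*pi/3): H = -1/2.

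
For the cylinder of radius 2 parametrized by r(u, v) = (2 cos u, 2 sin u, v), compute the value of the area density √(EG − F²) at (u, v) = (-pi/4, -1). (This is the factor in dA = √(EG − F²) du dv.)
√(EG − F²)|_{(-pi/4, -1)} = 2

E = 4, F = 0, G = 1, so EG − F² = 4. Taking the positive square root: √(EG − F²) = 2. At (u, v) = (-pi/4, -1): 2.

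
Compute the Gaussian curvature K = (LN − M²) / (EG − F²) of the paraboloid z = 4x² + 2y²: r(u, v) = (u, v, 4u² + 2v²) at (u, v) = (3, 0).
K = 32/332929

Coefficients of the first fundamental form: E = 64*u^2 + 1, F = 32*u*v, G = 16*v^2 + 1.
Coefficients of the second fundamental form: L = 8/sqrt(64*u^2 + 16*v^2 + 1), M = 0, N = 4/sqrt(64*u^2 + 16*v^2 + 1).
Assemble K = (LN − M²)/(EG − F²) = 32/(4096*u^4 + 2048*u^2*v^2 + 128*u^2 + 256*v^4 + 32*v^2 + 1). At (u, v) = (3, 0): K = 32/332929.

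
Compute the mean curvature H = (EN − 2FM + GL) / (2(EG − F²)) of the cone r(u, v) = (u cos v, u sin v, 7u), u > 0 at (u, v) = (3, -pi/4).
H = 7*sqrt(2)/60

With E = 50, F = 0, G = u^2, L = 0, M = 0, N = 7*sqrt(2)*u^2/(10*Abs(u)), assemble
  H = (EN − 2FM + GL) / (2(EG − F²)) = 7*sqrt(2)/(20*Abs(u)).
At (u, v) = (3, -pi/4): H = 7*sqrt(2)/60.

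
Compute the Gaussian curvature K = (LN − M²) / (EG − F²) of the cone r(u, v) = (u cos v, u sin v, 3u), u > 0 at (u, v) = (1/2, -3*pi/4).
K = 0

Coefficients of the first fundamental form: E = 10, F = 0, G = u^2.
Coefficients of the second fundamental form: L = 0, M = 0, N = 3*sqrt(10)*u^2/(10*Abs(u)).
Assemble K = (LN − M²)/(EG − F²) = 0. At (u, v) = (1/2, -3*pi/4): K = 0.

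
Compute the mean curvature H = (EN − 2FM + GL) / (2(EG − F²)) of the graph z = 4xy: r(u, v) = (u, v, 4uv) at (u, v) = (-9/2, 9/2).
H = 1296*sqrt(649)/421201

With E = 16*v^2 + 1, F = 16*u*v, G = 16*u^2 + 1, L = 0, M = 4/sqrt(16*u^2 + 16*v^2 + 1), N = 0, assemble
  H = (EN − 2FM + GL) / (2(EG − F²)) = -64*u*v/(16*u^2 + 16*v^2 + 1)^(3/2).
At (u, v) = (-9/2, 9/2): H = 1296*sqrt(649)/421201.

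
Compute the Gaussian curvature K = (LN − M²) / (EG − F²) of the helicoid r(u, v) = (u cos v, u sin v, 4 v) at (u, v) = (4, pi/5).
K = -1/64

Coefficients of the first fundamental form: E = 1, F = 0, G = u^2 + 16.
Coefficients of the second fundamental form: L = 0, M = -4/sqrt(u^2 + 16), N = 0.
Assemble K = (LN − M²)/(EG − F²) = -16/(u^2 + 16)^2. At (u, v) = (4, pi/5): K = -1/64.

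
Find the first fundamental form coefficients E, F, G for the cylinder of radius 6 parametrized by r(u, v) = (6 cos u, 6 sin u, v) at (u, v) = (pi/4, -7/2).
E = 36;  F = 0;  G = 1

Partials: r_u = (-6*sin(u), 6*cos(u), 0), r_v = (0, 0, 1). As functions of (u, v):
  E = r_u · r_u = 36,
  F = r_u · r_v = 0,
  G = r_v · r_v = 1.
Evaluating at (u, v) = (pi/4, -7/2): E = 36, F = 0, G = 1.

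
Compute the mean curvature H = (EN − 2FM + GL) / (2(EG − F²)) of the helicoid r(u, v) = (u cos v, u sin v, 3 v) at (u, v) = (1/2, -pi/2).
H = 0

With E = 1, F = 0, G = u^2 + 9, L = 0, M = -3/sqrt(u^2 + 9), N = 0, assemble
  H = (EN − 2FM + GL) / (2(EG − F²)) = 0.
At (u, v) = (1/2, -pi/2): H = 0.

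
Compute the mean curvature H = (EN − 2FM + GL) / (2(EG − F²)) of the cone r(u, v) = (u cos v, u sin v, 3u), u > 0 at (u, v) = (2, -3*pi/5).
H = 3*sqrt(10)/40

With E = 10, F = 0, G = u^2, L = 0, M = 0, N = 3*sqrt(10)*u^2/(10*Abs(u)), assemble
  H = (EN − 2FM + GL) / (2(EG − F²)) = 3*sqrt(10)/(20*Abs(u)).
At (u, v) = (2, -3*pi/5): H = 3*sqrt(10)/40.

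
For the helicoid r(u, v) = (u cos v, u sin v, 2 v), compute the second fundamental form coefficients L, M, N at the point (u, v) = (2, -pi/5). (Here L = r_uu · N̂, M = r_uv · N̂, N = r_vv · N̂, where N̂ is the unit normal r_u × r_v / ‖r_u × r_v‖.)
L = 0;  M = -sqrt(2)/2;  N = 0

Compute the unit normal N̂(u, v) = (2*sin(v)/sqrt(u^2 + 4), -2*cos(v)/sqrt(u^2 + 4), u/sqrt(u^2 + 4)), and the second partials r_uu, r_uv, r_vv. Take dot products:
  L(u, v) = r_uu · N̂ = 0,
  M(u, v) = r_uv · N̂ = -2/sqrt(u^2 + 4),
  N(u, v) = r_vv · N̂ = 0.
Evaluating at (u, v) = (2, -pi/5):
  L = 0, M = -sqrt(2)/2, N = 0.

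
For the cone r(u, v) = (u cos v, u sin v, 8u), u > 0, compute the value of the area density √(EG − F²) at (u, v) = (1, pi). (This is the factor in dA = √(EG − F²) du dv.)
√(EG − F²)|_{(1, pi)} = sqrt(65)

E = 65, F = 0, G = u^2, so EG − F² = 65*u^2. Taking the positive square root: √(EG − F²) = sqrt(65)*Abs(u). At (u, v) = (1, pi): sqrt(65).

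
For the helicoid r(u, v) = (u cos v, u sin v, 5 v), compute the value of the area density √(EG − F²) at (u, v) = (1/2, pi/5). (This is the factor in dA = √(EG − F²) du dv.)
√(EG − F²)|_{(1/2, pi/5)} = sqrt(101)/2

E = 1, F = 0, G = u^2 + 25, so EG − F² = u^2 + 25. Taking the positive square root: √(EG − F²) = sqrt(u^2 + 25). At (u, v) = (1/2, pi/5): sqrt(101)/2.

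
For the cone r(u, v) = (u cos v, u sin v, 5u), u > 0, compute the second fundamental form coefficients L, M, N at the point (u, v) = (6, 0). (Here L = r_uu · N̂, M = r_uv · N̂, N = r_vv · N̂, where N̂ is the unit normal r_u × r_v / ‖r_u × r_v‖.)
L = 0;  M = 0;  N = 15*sqrt(26)/13

Compute the unit normal N̂(u, v) = (-5*sqrt(26)*u*cos(v)/(26*Abs(u)), -5*sqrt(26)*u*sin(v)/(26*Abs(u)), sqrt(26)*u/(26*Abs(u))), and the second partials r_uu, r_uv, r_vv. Take dot products:
  L(u, v) = r_uu · N̂ = 0,
  M(u, v) = r_uv · N̂ = 0,
  N(u, v) = r_vv · N̂ = 5*sqrt(26)*u^2/(26*Abs(u)).
Evaluating at (u, v) = (6, 0):
  L = 0, M = 0, N = 15*sqrt(26)/13.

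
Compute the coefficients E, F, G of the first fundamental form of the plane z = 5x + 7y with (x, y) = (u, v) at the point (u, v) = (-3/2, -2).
E = 26;  F = 35;  G = 50

Partials: r_u = (1, 0, 5), r_v = (0, 1, 7). As functions of (u, v):
  E = r_u · r_u = 26,
  F = r_u · r_v = 35,
  G = r_v · r_v = 50.
Evaluating at (u, v) = (-3/2, -2): E = 26, F = 35, G = 50.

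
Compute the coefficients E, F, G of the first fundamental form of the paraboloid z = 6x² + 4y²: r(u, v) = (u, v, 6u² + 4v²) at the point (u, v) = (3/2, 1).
E = 325;  F = 144;  G = 65

Partials: r_u = (1, 0, 12*u), r_v = (0, 1, 8*v). As functions of (u, v):
  E = r_u · r_u = 144*u^2 + 1,
  F = r_u · r_v = 96*u*v,
  G = r_v · r_v = 64*v^2 + 1.
Evaluating at (u, v) = (3/2, 1): E = 325, F = 144, G = 65.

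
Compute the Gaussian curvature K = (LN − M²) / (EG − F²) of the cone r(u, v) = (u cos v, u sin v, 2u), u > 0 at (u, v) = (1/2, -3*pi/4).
K = 0

Coefficients of the first fundamental form: E = 5, F = 0, G = u^2.
Coefficients of the second fundamental form: L = 0, M = 0, N = 2*sqrt(5)*u^2/(5*Abs(u)).
Assemble K = (LN − M²)/(EG − F²) = 0. At (u, v) = (1/2, -3*pi/4): K = 0.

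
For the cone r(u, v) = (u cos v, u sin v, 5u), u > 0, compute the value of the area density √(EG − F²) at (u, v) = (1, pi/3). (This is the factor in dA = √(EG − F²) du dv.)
√(EG − F²)|_{(1, pi/3)} = sqrt(26)

E = 26, F = 0, G = u^2, so EG − F² = 26*u^2. Taking the positive square root: √(EG − F²) = sqrt(26)*Abs(u). At (u, v) = (1, pi/3): sqrt(26).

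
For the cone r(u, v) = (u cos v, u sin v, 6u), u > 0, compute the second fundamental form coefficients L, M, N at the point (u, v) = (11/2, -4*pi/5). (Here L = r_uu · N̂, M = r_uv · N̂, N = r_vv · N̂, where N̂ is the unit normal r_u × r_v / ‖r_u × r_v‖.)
L = 0;  M = 0;  N = 33*sqrt(37)/37

Compute the unit normal N̂(u, v) = (-6*sqrt(37)*u*cos(v)/(37*Abs(u)), -6*sqrt(37)*u*sin(v)/(37*Abs(u)), sqrt(37)*u/(37*Abs(u))), and the second partials r_uu, r_uv, r_vv. Take dot products:
  L(u, v) = r_uu · N̂ = 0,
  M(u, v) = r_uv · N̂ = 0,
  N(u, v) = r_vv · N̂ = 6*sqrt(37)*u^2/(37*Abs(u)).
Evaluating at (u, v) = (11/2, -4*pi/5):
  L = 0, M = 0, N = 33*sqrt(37)/37.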